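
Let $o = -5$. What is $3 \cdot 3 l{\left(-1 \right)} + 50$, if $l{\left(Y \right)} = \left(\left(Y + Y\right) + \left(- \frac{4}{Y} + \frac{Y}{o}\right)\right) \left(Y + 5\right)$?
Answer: $\frac{646}{5} \approx 129.2$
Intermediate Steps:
$l{\left(Y \right)} = \left(5 + Y\right) \left(- \frac{4}{Y} + \frac{9 Y}{5}\right)$ ($l{\left(Y \right)} = \left(\left(Y + Y\right) + \left(- \frac{4}{Y} + \frac{Y}{-5}\right)\right) \left(Y + 5\right) = \left(2 Y + \left(- \frac{4}{Y} + Y \left(- \frac{1}{5}\right)\right)\right) \left(5 + Y\right) = \left(2 Y - \left(\frac{4}{Y} + \frac{Y}{5}\right)\right) \left(5 + Y\right) = \left(- \frac{4}{Y} + \frac{9 Y}{5}\right) \left(5 + Y\right) = \left(5 + Y\right) \left(- \frac{4}{Y} + \frac{9 Y}{5}\right)$)
$3 \cdot 3 l{\left(-1 \right)} + 50 = 3 \cdot 3 \left(-4 - \frac{20}{-1} + 9 \left(-1\right) + \frac{9 \left(-1\right)^{2}}{5}\right) + 50 = 9 \left(-4 - -20 - 9 + \frac{9}{5} \cdot 1\right) + 50 = 9 \left(-4 + 20 - 9 + \frac{9}{5}\right) + 50 = 9 \cdot \frac{44}{5} + 50 = \frac{396}{5} + 50 = \frac{646}{5}$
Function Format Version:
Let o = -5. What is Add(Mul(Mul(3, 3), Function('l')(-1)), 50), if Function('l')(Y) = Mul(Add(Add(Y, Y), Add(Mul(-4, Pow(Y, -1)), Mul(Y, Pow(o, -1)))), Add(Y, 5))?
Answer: Rational(646, 5) ≈ 129.20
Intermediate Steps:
Function('l')(Y) = Mul(Add(5, Y), Add(Mul(-4, Pow(Y, -1)), Mul(Rational(9, 5), Y))) (Function('l')(Y) = Mul(Add(Add(Y, Y), Add(Mul(-4, Pow(Y, -1)), Mul(Y, Pow(-5, -1)))), Add(Y, 5)) = Mul(Add(Mul(2, Y), Add(Mul(-4, Pow(Y, -1)), Mul(Y, Rational(-1, 5)))), Add(5, Y)) = Mul(Add(Mul(2, Y), Add(Mul(-4, Pow(Y, -1)), Mul(Rational(-1, 5), Y))), Add(5, Y)) = Mul(Add(Mul(-4, Pow(Y, -1)), Mul(Rational(9, 5), Y)), Add(5, Y)) = Mul(Add(5, Y), Add(Mul(-4, Pow(Y, -1)), Mul(Rational(9, 5), Y))))
Add(Mul(Mul(3, 3), Function('l')(-1)), 50) = Add(Mul(Mul(3, 3), Add(-4, Mul(-20, Pow(-1, -1)), Mul(9, -1), Mul(Rational(9, 5), Pow(-1, 2)))), 50) = Add(Mul(9, Add(-4, Mul(-20, -1), -9, Mul(Rational(9, 5), 1))), 50) = Add(Mul(9, Add(-4, 20, -9, Rational(9, 5))), 50) = Add(Mul(9, Rational(44, 5)), 50) = Add(Rational(396, 5), 50) = Rational(646, 5)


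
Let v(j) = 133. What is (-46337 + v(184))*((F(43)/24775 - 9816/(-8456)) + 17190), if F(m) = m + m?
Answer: -20800487649269708/26187175 ≈ -7.9430e+8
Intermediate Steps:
F(m) = 2*m
(-46337 + v(184))*((F(43)/24775 - 9816/(-8456)) + 17190) = (-46337 + 133)*(((2*43)/24775 - 9816/(-8456)) + 17190) = -46204*((86*(1/24775) - 9816*(-1/8456)) + 17190) = -46204*((86/24775 + 1227/1057) + 17190) = -46204*(30489827/26187175 + 17190) = -46204*450188028077/26187175 = -20800487649269708/26187175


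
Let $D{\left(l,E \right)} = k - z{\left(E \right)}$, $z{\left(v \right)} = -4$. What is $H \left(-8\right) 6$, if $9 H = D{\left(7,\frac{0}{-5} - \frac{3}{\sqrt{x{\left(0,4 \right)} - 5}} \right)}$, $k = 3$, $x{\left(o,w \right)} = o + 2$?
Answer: $- \frac{112}{3} \approx -37.333$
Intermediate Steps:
$x{\left(o,w \right)} = 2 + o$
$D{\left(l,E \right)} = 7$ ($D{\left(l,E \right)} = 3 - -4 = 3 + 4 = 7$)
$H = \frac{7}{9}$ ($H = \frac{1}{9} \cdot 7 = \frac{7}{9} \approx 0.77778$)
$H \left(-8\right) 6 = \frac{7}{9} \left(-8\right) 6 = \left(- \frac{56}{9}\right) 6 = - \frac{112}{3}$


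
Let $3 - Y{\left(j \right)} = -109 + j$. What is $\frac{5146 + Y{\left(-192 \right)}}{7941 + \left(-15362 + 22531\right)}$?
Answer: $\frac{545}{1511} \approx 0.36069$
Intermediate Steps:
$Y{\left(j \right)} = 112 - j$ ($Y{\left(j \right)} = 3 - \left(-109 + j\right) = 112 - j$)
$\frac{5146 + Y{\left(-192 \right)}}{7941 + \left(-15362 + 22531\right)} = \frac{5146 + \left(112 - -192\right)}{7941 + \left(-15362 + 22531\right)} = \frac{5146 + \left(112 + 192\right)}{7941 + 7169} = \frac{5146 + 304}{15110} = 5450 \cdot \frac{1}{15110} = \frac{545}{1511}$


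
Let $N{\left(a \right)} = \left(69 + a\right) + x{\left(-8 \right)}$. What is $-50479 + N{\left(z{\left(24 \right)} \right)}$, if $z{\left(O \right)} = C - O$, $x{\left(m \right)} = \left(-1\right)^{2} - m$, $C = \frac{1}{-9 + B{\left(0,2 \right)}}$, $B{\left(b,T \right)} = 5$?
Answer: $- \frac{201701}{4} \approx -50425.0$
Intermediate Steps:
$C = - \frac{1}{4}$ ($C = \frac{1}{-9 + 5} = \frac{1}{-4} = - \frac{1}{4} \approx -0.25$)
$x{\left(m \right)} = 1 - m$
$z{\left(O \right)} = - \frac{1}{4} - O$
$N{\left(a \right)} = 78 + a$ ($N{\left(a \right)} = \left(69 + a\right) + \left(1 - -8\right) = \left(69 + a\right) + \left(1 + 8\right) = \left(69 + a\right) + 9 = 78 + a$)
$-50479 + N{\left(z{\left(24 \right)} \right)} = -50479 + \left(78 - \frac{97}{4}\right) = -50479 + \frac{215}{4} = - \frac{201701}{4}$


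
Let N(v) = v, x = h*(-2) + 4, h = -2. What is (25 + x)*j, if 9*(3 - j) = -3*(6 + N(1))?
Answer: 176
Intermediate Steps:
x = 8 (x = -2*(-2) + 4 = 4 + 4 = 8)
j = 16/3 (j = 3 - (-1)*(6 + 1)/3 = 3 - (-1)*7/3 = 3 - 1/9*(-21) = 3 + 7/3 = 16/3 ≈ 5.3333)
(25 + x)*j = (25 + 8)*(16/3) = 33*(16/3) = 176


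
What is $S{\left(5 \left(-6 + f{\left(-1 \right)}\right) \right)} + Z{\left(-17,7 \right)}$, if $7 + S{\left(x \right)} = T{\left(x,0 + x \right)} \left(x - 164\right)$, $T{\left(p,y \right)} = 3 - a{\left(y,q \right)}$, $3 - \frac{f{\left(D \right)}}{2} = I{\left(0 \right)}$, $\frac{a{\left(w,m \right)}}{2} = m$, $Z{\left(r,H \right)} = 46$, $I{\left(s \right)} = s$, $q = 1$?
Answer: $-125$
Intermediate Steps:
$a{\left(w,m \right)} = 2 m$
$f{\left(D \right)} = 6$ ($f{\left(D \right)} = 6 - 0 = 6 + 0 = 6$)
$T{\left(p,y \right)} = 1$ ($T{\left(p,y \right)} = 3 - 2 \cdot 1 = 3 - 2 = 1$)
$S{\left(x \right)} = -171 + x$ ($S{\left(x \right)} = -7 + 1 \left(x - 164\right) = -7 + 1 \left(-164 + x\right) = -7 + \left(-164 + x\right) = -171 + x$)
$S{\left(5 \left(-6 + f{\left(-1 \right)}\right) \right)} + Z{\left(-17,7 \right)} = \left(-171 + 5 \left(-6 + 6\right)\right) + 46 = \left(-171 + 5 \cdot 0\right) + 46 = \left(-171 + 0\right) + 46 = -171 + 46 = -125$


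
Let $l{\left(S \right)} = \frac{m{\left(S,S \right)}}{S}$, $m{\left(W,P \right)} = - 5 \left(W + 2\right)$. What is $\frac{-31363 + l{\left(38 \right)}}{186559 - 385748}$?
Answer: $\frac{595997}{3784591} \approx 0.15748$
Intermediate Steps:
$m{\left(W,P \right)} = -10 - 5 W$ ($m{\left(W,P \right)} = - 5 \left(2 + W\right) = -10 - 5 W$)
$l{\left(S \right)} = \frac{-10 - 5 S}{S}$
$\frac{-31363 + l{\left(38 \right)}}{186559 - 385748} = \frac{-31363 - \left(5 + \frac{10}{38}\right)}{186559 - 385748} = \frac{-31363 - \frac{100}{19}}{-199189} = \left(-31363 - \frac{100}{19}\right) \left(- \frac{1}{199189}\right) = \left(- \frac{595997}{19}\right) \left(- \frac{1}{199189}\right) = \frac{595997}{3784591}$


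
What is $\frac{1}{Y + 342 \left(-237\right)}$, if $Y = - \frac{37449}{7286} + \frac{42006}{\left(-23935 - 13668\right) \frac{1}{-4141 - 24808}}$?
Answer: $- \frac{273975458}{13348208044995} \approx -2.0525 \cdot 10^{-5}$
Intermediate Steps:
$Y = \frac{8858598727737}{273975458}$ ($Y = \left(-37449\right) \frac{1}{7286} + \frac{42006}{\left(-37603\right) \frac{1}{-28949}} = - \frac{37449}{7286} + \frac{42006}{\left(-37603\right) \left(- \frac{1}{28949}\right)} = - \frac{37449}{7286} + \frac{42006}{\frac{37603}{28949}} = - \frac{37449}{7286} + 42006 \cdot \frac{28949}{37603} = - \frac{37449}{7286} + \frac{1216031694}{37603} = \frac{8858598727737}{273975458} \approx 32334.0$)
$\frac{1}{Y + 342 \left(-237\right)} = \frac{1}{\frac{8858598727737}{273975458} + 342 \left(-237\right)} = \frac{1}{\frac{8858598727737}{273975458} - 81054} = \frac{1}{- \frac{13348208044995}{273975458}} = - \frac{273975458}{13348208044995}$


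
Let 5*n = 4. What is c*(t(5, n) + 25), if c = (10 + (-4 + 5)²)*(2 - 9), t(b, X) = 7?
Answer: -2464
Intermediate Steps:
n = ⅘ (n = (⅕)*4 = ⅘ ≈ 0.80000)
c = -77 (c = (10 + 1²)*(-7) = (10 + 1)*(-7) = 11*(-7) = -77)
c*(t(5, n) + 25) = -77*(7 + 25) = -77*32 = -2464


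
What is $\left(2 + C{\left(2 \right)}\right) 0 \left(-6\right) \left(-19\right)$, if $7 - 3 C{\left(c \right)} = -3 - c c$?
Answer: $0$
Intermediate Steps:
$C{\left(c \right)} = \frac{10}{3} + \frac{c^{2}}{3}$ ($C{\left(c \right)} = \frac{7}{3} - \frac{-3 - c c}{3} = \frac{7}{3} - \frac{-3 - c^{2}}{3} = \frac{7}{3} + \left(1 + \frac{c^{2}}{3}\right) = \frac{10}{3} + \frac{c^{2}}{3}$)
$\left(2 + C{\left(2 \right)}\right) 0 \left(-6\right) \left(-19\right) = \left(2 + \left(\frac{10}{3} + \frac{2^{2}}{3}\right)\right) 0 \left(-6\right) \left(-19\right) = \left(2 + \left(\frac{10}{3} + \frac{1}{3} \cdot 4\right)\right) 0 \left(-6\right) \left(-19\right) = \left(2 + \left(\frac{10}{3} + \frac{4}{3}\right)\right) 0 \left(-6\right) \left(-19\right) = \left(2 + \frac{14}{3}\right) 0 \left(-6\right) \left(-19\right) = \frac{20}{3} \cdot 0 \left(-6\right) \left(-19\right) = 0 \left(-6\right) \left(-19\right) = 0 \left(-19\right) = 0$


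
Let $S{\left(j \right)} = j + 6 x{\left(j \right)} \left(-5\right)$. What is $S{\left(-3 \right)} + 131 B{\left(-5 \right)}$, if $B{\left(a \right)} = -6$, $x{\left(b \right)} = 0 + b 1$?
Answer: $-699$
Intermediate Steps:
$x{\left(b \right)} = b$ ($x{\left(b \right)} = 0 + b = b$)
$S{\left(j \right)} = - 29 j$ ($S{\left(j \right)} = j + 6 j \left(-5\right) = j - 30 j = - 29 j$)
$S{\left(-3 \right)} + 131 B{\left(-5 \right)} = \left(-29\right) \left(-3\right) + 131 \left(-6\right) = 87 - 786 = -699$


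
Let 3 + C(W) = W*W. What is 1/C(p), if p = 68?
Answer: 1/4621 ≈ 0.00021640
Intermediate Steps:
C(W) = -3 + W**2 (C(W) = -3 + W*W = -3 + W**2)
1/C(p) = 1/(-3 + 68**2) = 1/(-3 + 4624) = 1/4621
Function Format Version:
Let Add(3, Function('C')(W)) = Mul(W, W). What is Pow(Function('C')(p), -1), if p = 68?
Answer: Rational(1, 4621) ≈ 0.00021640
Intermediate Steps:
Function('C')(W) = Add(-3, Pow(W, 2)) (Function('C')(W) = Add(-3, Mul(W, W)) = Add(-3, Pow(W, 2)))
Pow(Function('C')(p), -1) = Pow(Add(-3, Pow(68, 2)), -1) = Pow(Add(-3, 4624), -1) = Pow(4621, -1) = Rational(1, 4621)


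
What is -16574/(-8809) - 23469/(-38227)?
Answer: 840312719/336741643 ≈ 2.4954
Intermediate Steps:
-16574/(-8809) - 23469/(-38227) = -16574*(-1/8809) - 23469*(-1/38227) = 16574/8809 + 23469/38227 = 840312719/336741643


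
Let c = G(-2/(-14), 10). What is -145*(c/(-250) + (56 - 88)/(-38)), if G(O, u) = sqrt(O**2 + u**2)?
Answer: -2320/19 + 377*sqrt(29)/350 ≈ -116.30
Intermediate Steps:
c = 13*sqrt(29)/7 (c = sqrt((-2/(-14))**2 + 10**2) = sqrt((-2*(-1/14))**2 + 100) = sqrt((1/7)**2 + 100) = sqrt(1/49 + 100) = sqrt(4901/49) = 13*sqrt(29)/7 ≈ 10.001)
-145*(c/(-250) + (56 - 88)/(-38)) = -145*((13*sqrt(29)/7)/(-250) + (56 - 88)/(-38)) = -145*((13*sqrt(29)/7)*(-1/250) - 32*(-1/38)) = -145*(-13*sqrt(29)/1750 + 16/19) = -145*(16/19 - 13*sqrt(29)/1750) = -2320/19 + 377*sqrt(29)/350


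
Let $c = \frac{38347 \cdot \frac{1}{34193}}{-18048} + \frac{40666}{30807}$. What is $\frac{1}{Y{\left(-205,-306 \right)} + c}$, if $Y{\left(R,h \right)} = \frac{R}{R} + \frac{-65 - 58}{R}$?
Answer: $\frac{1022122039680}{2984558057563} \approx 0.34247$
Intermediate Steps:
$Y{\left(R,h \right)} = 1 - \frac{123}{R}$ ($Y{\left(R,h \right)} = 1 + \frac{-65 - 58}{R} = 1 - \frac{123}{R}$)
$c = \frac{269832558815}{204424407936}$ ($c = 38347 \cdot \frac{1}{34193} \left(- \frac{1}{18048}\right) + 40666 \cdot \frac{1}{30807} = \frac{1237}{1103} \left(- \frac{1}{18048}\right) + \frac{40666}{30807} = - \frac{1237}{19906944} + \frac{40666}{30807} = \frac{269832558815}{204424407936} \approx 1.32$)
$\frac{1}{Y{\left(-205,-306 \right)} + c} = \frac{1}{\frac{-123 - 205}{-205} + \frac{269832558815}{204424407936}} = \frac{1}{\left(- \frac{1}{205}\right) \left(-328\right) + \frac{269832558815}{204424407936}} = \frac{1}{\frac{8}{5} + \frac{269832558815}{204424407936}} = \frac{1}{\frac{2984558057563}{1022122039680}} = \frac{1022122039680}{2984558057563}$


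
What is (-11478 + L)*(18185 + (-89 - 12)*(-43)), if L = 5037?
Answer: -145102848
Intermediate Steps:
(-11478 + L)*(18185 + (-89 - 12)*(-43)) = (-11478 + 5037)*(18185 + (-89 - 12)*(-43)) = -6441*(18185 - 101*(-43)) = -6441*(18185 + 4343) = -6441*22528 = -145102848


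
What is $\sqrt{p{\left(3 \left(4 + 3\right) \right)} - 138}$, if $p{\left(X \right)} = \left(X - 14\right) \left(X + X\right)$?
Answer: $2 \sqrt{39} \approx 12.49$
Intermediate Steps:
$p{\left(X \right)} = 2 X \left(-14 + X\right)$ ($p{\left(X \right)} = \left(-14 + X\right) 2 X = 2 X \left(-14 + X\right)$)
$\sqrt{p{\left(3 \left(4 + 3\right) \right)} - 138} = \sqrt{2 \cdot 3 \left(4 + 3\right) \left(-14 + 3 \left(4 + 3\right)\right) - 138} = \sqrt{2 \cdot 3 \cdot 7 \left(-14 + 3 \cdot 7\right) - 138} = \sqrt{2 \cdot 21 \left(-14 + 21\right) - 138} = \sqrt{2 \cdot 21 \cdot 7 - 138} = \sqrt{294 - 138} = \sqrt{156} = 2 \sqrt{39}$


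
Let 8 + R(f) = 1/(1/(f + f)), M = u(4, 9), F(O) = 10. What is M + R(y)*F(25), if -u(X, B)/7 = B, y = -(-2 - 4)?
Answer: -23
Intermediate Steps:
y = 6 (y = -1*(-6) = 6)
u(X, B) = -7*B
M = -63 (M = -7*9 = -63)
R(f) = -8 + 2*f (R(f) = -8 + 1/(1/(f + f)) = -8 + 1/(1/(2*f)) = -8 + 2*f)
M + R(y)*F(25) = -63 + (-8 + 2*6)*10 = -63 + (-8 + 12)*10 = -63 + 4*10 = -63 + 40 = -23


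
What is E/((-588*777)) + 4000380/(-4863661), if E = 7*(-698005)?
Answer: 1728495805/175091796 ≈ 9.8719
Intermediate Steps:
E = -4886035
E/((-588*777)) + 4000380/(-4863661) = -4886035/((-588*777)) + 4000380/(-4863661) = -4886035/(-456876) + 4000380*(-1/4863661) = -4886035*(-1/456876) - 4000380/4863661 = 385/36 - 4000380/4863661 = 1728495805/175091796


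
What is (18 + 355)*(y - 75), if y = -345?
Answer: -156660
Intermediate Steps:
(18 + 355)*(y - 75) = (18 + 355)*(-345 - 75) = 373*(-420) = -156660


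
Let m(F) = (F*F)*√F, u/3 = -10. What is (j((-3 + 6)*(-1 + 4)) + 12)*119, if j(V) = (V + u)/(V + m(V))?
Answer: 17017/12 ≈ 1418.1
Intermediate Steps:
u = -30 (u = 3*(-10) = -30)
m(F) = F^(5/2) (m(F) = F²*√F = F^(5/2))
j(V) = (-30 + V)/(V + V^(5/2)) (j(V) = (V - 30)/(V + V^(5/2)) = (-30 + V)/(V + V^(5/2)))
(j((-3 + 6)*(-1 + 4)) + 12)*119 = ((-30 + (-3 + 6)*(-1 + 4))/((-3 + 6)*(-1 + 4) + ((-3 + 6)*(-1 + 4))^(5/2)) + 12)*119 = ((-30 + 3*3)/(3*3 + (3*3)^(5/2)) + 12)*119 = ((-30 + 9)/(9 + 9^(5/2)) + 12)*119 = (-21/(9 + 243) + 12)*119 = (-21/252 + 12)*119 = ((1/252)*(-21) + 12)*119 = (-1/12 + 12)*119 = (143/12)*119 = 17017/12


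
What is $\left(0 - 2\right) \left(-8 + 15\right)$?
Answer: $-14$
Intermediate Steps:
$\left(0 - 2\right) \left(-8 + 15\right) = \left(-2\right) 7 = -14$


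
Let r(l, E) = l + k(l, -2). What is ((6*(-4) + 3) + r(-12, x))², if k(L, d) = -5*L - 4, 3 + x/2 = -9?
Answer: 529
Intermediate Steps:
x = -24 (x = -6 + 2*(-9) = -6 - 18 = -24)
k(L, d) = -4 - 5*L
r(l, E) = -4 - 4*l (r(l, E) = l + (-4 - 5*l) = -4 - 4*l)
((6*(-4) + 3) + r(-12, x))² = ((6*(-4) + 3) + (-4 - 4*(-12)))² = ((-24 + 3) + (-4 + 48))² = (-21 + 44)² = 23² = 529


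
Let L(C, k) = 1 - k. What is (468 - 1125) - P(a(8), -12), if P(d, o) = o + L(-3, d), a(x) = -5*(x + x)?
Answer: -726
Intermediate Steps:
a(x) = -10*x
P(d, o) = 1 + o - d (P(d, o) = o + (1 - d) = 1 + o - d)
(468 - 1125) - P(a(8), -12) = (468 - 1125) - (1 - 12 - (-10)*8) = -657 - (1 - 12 - 1*(-80)) = -657 - (1 - 12 + 80) = -657 - 1*69 = -657 - 69 = -726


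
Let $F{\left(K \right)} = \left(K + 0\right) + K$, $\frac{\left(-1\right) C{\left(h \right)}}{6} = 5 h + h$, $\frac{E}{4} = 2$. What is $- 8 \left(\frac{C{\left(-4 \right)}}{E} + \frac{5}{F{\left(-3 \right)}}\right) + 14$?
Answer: $- \frac{370}{3} \approx -123.33$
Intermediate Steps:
$E = 8$ ($E = 4 \cdot 2 = 8$)
$C{\left(h \right)} = - 36 h$ ($C{\left(h \right)} = - 6 \left(5 h + h\right) = - 6 \cdot 6 h = - 36 h$)
$F{\left(K \right)} = 2 K$ ($F{\left(K \right)} = K + K = 2 K$)
$- 8 \left(\frac{C{\left(-4 \right)}}{E} + \frac{5}{F{\left(-3 \right)}}\right) + 14 = - 8 \left(\frac{\left(-36\right) \left(-4\right)}{8} + \frac{5}{2 \left(-3\right)}\right) + 14 = - 8 \left(144 \cdot \frac{1}{8} + \frac{5}{-6}\right) + 14 = - 8 \left(18 + 5 \left(- \frac{1}{6}\right)\right) + 14 = - 8 \left(18 - \frac{5}{6}\right) + 14 = \left(-8\right) \frac{103}{6} + 14 = - \frac{412}{3} + 14 = - \frac{370}{3}$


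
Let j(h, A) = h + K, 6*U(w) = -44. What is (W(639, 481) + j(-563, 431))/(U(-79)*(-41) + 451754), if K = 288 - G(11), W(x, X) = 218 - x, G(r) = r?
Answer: -2121/1356164 ≈ -0.0015640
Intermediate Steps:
U(w) = -22/3 (U(w) = (1/6)*(-44) = -22/3)
K = 277 (K = 288 - 1*11 = 288 - 11 = 277)
j(h, A) = 277 + h (j(h, A) = h + 277 = 277 + h)
(W(639, 481) + j(-563, 431))/(U(-79)*(-41) + 451754) = ((218 - 1*639) + (277 - 563))/(-22/3*(-41) + 451754) = ((218 - 639) - 286)/(902/3 + 451754) = (-421 - 286)/(1356164/3) = -707*3/1356164 = -2121/1356164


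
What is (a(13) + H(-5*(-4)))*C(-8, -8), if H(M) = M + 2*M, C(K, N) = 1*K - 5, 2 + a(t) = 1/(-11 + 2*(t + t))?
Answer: -30927/41 ≈ -754.32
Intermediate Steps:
a(t) = -2 + 1/(-11 + 4*t) (a(t) = -2 + 1/(-11 + 2*(t + t)) = -2 + 1/(-11 + 2*(2*t)) = -2 + 1/(-11 + 4*t))
C(K, N) = -5 + K (C(K, N) = K - 5 = -5 + K)
H(M) = 3*M
(a(13) + H(-5*(-4)))*C(-8, -8) = ((23 - 8*13)/(-11 + 4*13) + 3*(-5*(-4)))*(-5 - 8) = ((23 - 104)/(-11 + 52) + 3*20)*(-13) = (-81/41 + 60)*(-13) = (2379/41)*(-13) = -30927/41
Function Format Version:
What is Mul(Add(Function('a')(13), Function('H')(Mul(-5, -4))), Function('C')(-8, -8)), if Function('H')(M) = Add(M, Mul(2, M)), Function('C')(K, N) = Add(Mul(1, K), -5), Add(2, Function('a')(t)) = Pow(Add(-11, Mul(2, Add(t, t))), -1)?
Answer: Rational(-30927, 41) ≈ -754.32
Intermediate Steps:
Function('a')(t) = Add(-2, Pow(Add(-11, Mul(4, t)), -1)) (Function('a')(t) = Add(-2, Pow(Add(-11, Mul(2, Add(t, t))), -1)) = Add(-2, Pow(Add(-11, Mul(2, Mul(2, t))), -1)) = Add(-2, Pow(Add(-11, Mul(4, t)), -1)))
Function('C')(K, N) = Add(-5, K) (Function('C')(K, N) = Add(K, -5) = Add(-5, K))
Function('H')(M) = Mul(3, M)
Mul(Add(Function('a')(13), Function('H')(Mul(-5, -4))), Function('C')(-8, -8)) = Mul(Add(Mul(Pow(Add(-11, Mul(4, 13)), -1), Add(23, Mul(-8, 13))), Mul(3, Mul(-5, -4))), Add(-5, -8)) = Mul(Add(Mul(Pow(Add(-11, 52), -1), Add(23, -104)), Mul(3, 20)), -13) = Mul(Add(Mul(Pow(41, -1), -81), 60), -13) = Mul(Add(Mul(Rational(1, 41), -81), 60), -13) = Mul(Add(Rational(-81, 41), 60), -13) = Mul(Rational(2379, 41), -13) = Rational(-30927, 41)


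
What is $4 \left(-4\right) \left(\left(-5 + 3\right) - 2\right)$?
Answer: $64$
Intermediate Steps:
$4 \left(-4\right) \left(\left(-5 + 3\right) - 2\right) = - 16 \left(-2 - 2\right) = \left(-16\right) \left(-4\right) = 64$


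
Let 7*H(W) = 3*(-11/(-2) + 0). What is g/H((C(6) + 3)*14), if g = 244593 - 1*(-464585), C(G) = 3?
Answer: 9928492/33 ≈ 3.0086e+5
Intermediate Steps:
g = 709178 (g = 244593 + 464585 = 709178)
H(W) = 33/14 (H(W) = (3*(-11/(-2) + 0))/7 = (3*(-11*(-1/2) + 0))/7 = (3*(11/2 + 0))/7 = (3*(11/2))/7 = (1/7)*(33/2) = 33/14)
g/H((C(6) + 3)*14) = 709178/(33/14) = 709178*(14/33) = 9928492/33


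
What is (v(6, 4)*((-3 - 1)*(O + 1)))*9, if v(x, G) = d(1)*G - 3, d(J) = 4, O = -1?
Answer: 0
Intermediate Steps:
v(x, G) = -3 + 4*G (v(x, G) = 4*G - 3 = -3 + 4*G)
(v(6, 4)*((-3 - 1)*(O + 1)))*9 = ((-3 + 4*4)*((-3 - 1)*(-1 + 1)))*9 = ((-3 + 16)*(-4*0))*9 = (13*0)*9 = 0*9 = 0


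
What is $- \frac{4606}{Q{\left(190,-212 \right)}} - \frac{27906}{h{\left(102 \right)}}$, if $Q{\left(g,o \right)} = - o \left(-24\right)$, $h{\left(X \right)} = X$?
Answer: $- \frac{11792993}{43248} \approx -272.68$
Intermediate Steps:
$Q{\left(g,o \right)} = 24 o$
$- \frac{4606}{Q{\left(190,-212 \right)}} - \frac{27906}{h{\left(102 \right)}} = - \frac{4606}{24 \left(-212\right)} - \frac{27906}{102} = - \frac{4606}{-5088} - \frac{4651}{17} = \left(-4606\right) \left(- \frac{1}{5088}\right) - \frac{4651}{17} = \frac{2303}{2544} - \frac{4651}{17} = - \frac{11792993}{43248}$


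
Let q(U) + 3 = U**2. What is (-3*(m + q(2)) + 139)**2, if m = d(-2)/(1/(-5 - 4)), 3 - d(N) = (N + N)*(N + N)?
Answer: 46225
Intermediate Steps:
q(U) = -3 + U**2
d(N) = 3 - 4*N**2 (d(N) = 3 - (N + N)*(N + N) = 3 - 2*N*2*N = 3 - 4*N**2)
m = 117 (m = (3 - 4*(-2)**2)/(1/(-5 - 4)) = (3 - 4*4)/(1/(-9)) = (3 - 16)/(-1/9) = -13*(-9) = 117)
(-3*(m + q(2)) + 139)**2 = (-3*(117 + (-3 + 2**2)) + 139)**2 = (-3*(117 + (-3 + 4)) + 139)**2 = (-3*(117 + 1) + 139)**2 = (-3*118 + 139)**2 = (-354 + 139)**2 = (-215)**2 = 46225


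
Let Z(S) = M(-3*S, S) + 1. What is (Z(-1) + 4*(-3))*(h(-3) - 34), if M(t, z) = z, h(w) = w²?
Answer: 300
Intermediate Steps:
Z(S) = 1 + S (Z(S) = S + 1 = 1 + S)
(Z(-1) + 4*(-3))*(h(-3) - 34) = ((1 - 1) + 4*(-3))*((-3)² - 34) = (0 - 12)*(9 - 34) = -12*(-25) = 300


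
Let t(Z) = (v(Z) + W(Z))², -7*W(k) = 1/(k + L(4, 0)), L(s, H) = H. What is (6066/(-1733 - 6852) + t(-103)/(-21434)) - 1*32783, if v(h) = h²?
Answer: -1819133828518230887/47828202534245 ≈ -38035.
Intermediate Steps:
W(k) = -1/(7*k) (W(k) = -1/(7*(k + 0)) = -1/(7*k))
t(Z) = (Z² - 1/(7*Z))²
(6066/(-1733 - 6852) + t(-103)/(-21434)) - 1*32783 = (6066/(-1733 - 6852) + ((1/49)*(-1 + 7*(-103)³)²/(-103)²)/(-21434)) - 1*32783 = (6066/(-8585) + ((1/49)*(1/10609)*(-1 + 7*(-1092727))²)*(-1/21434)) - 32783 = (6066*(-1/8585) + ((1/49)*(1/10609)*(-1 - 7649089)²)*(-1/21434)) - 32783 = (-6066/8585 + ((1/49)*(1/10609)*(-7649090)²)*(-1/21434)) - 32783 = (-6066/8585 + ((1/49)*(1/10609)*58508577828100)*(-1/21434)) - 32783 = (-6066/8585 + (58508577828100/519841)*(-1/21434)) - 32783 = (-6066/8585 - 29254288914050/5571135997) - 32783 = -251181864838077052/47828202534245 - 32783 = -1819133828518230887/47828202534245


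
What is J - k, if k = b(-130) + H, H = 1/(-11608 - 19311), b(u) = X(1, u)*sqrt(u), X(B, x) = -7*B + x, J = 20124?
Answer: 622213957/30919 + 137*I*sqrt(130) ≈ 20124.0 + 1562.0*I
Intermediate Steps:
X(B, x) = x - 7*B
b(u) = sqrt(u)*(-7 + u) (b(u) = (u - 7*1)*sqrt(u) = (u - 7)*sqrt(u) = (-7 + u)*sqrt(u) = sqrt(u)*(-7 + u))
H = -1/30919 (H = 1/(-30919) = -1/30919 ≈ -3.2343e-5)
k = -1/30919 - 137*I*sqrt(130) (k = sqrt(-130)*(-7 - 130) - 1/30919 = (I*sqrt(130))*(-137) - 1/30919 = -137*I*sqrt(130) - 1/30919 = -1/30919 - 137*I*sqrt(130) ≈ -3.2343e-5 - 1562.0*I)
J - k = 20124 - (-1/30919 - 137*I*sqrt(130)) = 20124 + (1/30919 + 137*I*sqrt(130)) = 622213957/30919 + 137*I*sqrt(130)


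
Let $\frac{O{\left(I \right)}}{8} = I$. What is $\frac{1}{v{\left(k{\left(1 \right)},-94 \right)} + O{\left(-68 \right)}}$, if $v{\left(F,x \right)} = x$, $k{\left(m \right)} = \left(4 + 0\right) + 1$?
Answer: $- \frac{1}{638} \approx -0.0015674$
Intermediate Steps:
$O{\left(I \right)} = 8 I$
$k{\left(m \right)} = 5$ ($k{\left(m \right)} = 4 + 1 = 5$)
$\frac{1}{v{\left(k{\left(1 \right)},-94 \right)} + O{\left(-68 \right)}} = \frac{1}{-94 + 8 \left(-68\right)} = \frac{1}{-94 - 544} = \frac{1}{-638} = - \frac{1}{638}$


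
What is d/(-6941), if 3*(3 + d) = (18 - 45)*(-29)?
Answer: -258/6941 ≈ -0.037170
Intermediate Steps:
d = 258 (d = -3 + ((18 - 45)*(-29))/3 = -3 + (-27*(-29))/3 = -3 + (1/3)*783 = -3 + 261 = 258)
d/(-6941) = 258/(-6941) = 258*(-1/6941) = -258/6941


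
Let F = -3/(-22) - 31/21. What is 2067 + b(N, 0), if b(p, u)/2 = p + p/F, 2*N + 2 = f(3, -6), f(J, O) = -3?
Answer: 1278688/619 ≈ 2065.7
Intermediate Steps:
N = -5/2 (N = -1 + (½)*(-3) = -1 - 3/2 = -5/2 ≈ -2.5000)
F = -619/462 (F = -3*(-1/22) - 31*1/21 = 3/22 - 31/21 = -619/462 ≈ -1.3398)
b(p, u) = 314*p/619 (b(p, u) = 2*(p + p/(-619/462)) = 2*(p + p*(-462/619)) = 2*(p - 462*p/619) = 2*(157*p/619) = 314*p/619)
2067 + b(N, 0) = 2067 + (314/619)*(-5/2) = 2067 - 785/619 = 1278688/619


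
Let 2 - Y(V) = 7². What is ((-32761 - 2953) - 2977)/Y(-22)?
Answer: 38691/47 ≈ 823.21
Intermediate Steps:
Y(V) = -47 (Y(V) = 2 - 1*7² = 2 - 1*49 = 2 - 49 = -47)
((-32761 - 2953) - 2977)/Y(-22) = ((-32761 - 2953) - 2977)/(-47) = (-35714 - 2977)*(-1/47) = -38691*(-1/47) = 38691/47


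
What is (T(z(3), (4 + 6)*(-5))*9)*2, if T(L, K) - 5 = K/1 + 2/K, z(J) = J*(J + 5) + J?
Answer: -20268/25 ≈ -810.72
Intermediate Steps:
z(J) = J + J*(5 + J) (z(J) = J*(5 + J) + J = J + J*(5 + J))
T(L, K) = 5 + K + 2/K (T(L, K) = 5 + (K/1 + 2/K) = 5 + (K*1 + 2/K) = 5 + (K + 2/K) = 5 + K + 2/K)
(T(z(3), (4 + 6)*(-5))*9)*2 = ((5 + (4 + 6)*(-5) + 2/(((4 + 6)*(-5))))*9)*2 = ((5 + 10*(-5) + 2/((10*(-5))))*9)*2 = ((5 - 50 + 2/(-50))*9)*2 = ((5 - 50 + 2*(-1/50))*9)*2 = ((5 - 50 - 1/25)*9)*2 = -1126/25*9*2 = -10134/25*2 = -20268/25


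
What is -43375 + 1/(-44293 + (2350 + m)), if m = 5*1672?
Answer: -1456662626/33583 ≈ -43375.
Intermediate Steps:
m = 8360
-43375 + 1/(-44293 + (2350 + m)) = -43375 + 1/(-44293 + (2350 + 8360)) = -43375 + 1/(-44293 + 10710) = -43375 + 1/(-33583) = -43375 - 1/33583 = -1456662626/33583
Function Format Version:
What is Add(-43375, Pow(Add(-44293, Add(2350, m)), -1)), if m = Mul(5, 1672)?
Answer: Rational(-1456662626, 33583) ≈ -43375.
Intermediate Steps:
m = 8360
Add(-43375, Pow(Add(-44293, Add(2350, m)), -1)) = Add(-43375, Pow(Add(-44293, Add(2350, 8360)), -1)) = Add(-43375, Pow(Add(-44293, 10710), -1)) = Add(-43375, Pow(-33583, -1)) = Add(-43375, Rational(-1, 33583)) = Rational(-1456662626, 33583)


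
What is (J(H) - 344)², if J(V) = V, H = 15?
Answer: 108241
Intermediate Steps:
(J(H) - 344)² = (15 - 344)² = (-329)² = 108241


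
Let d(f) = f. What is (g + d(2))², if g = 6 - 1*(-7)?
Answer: 225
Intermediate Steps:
g = 13 (g = 6 + 7 = 13)
(g + d(2))² = (13 + 2)² = 15² = 225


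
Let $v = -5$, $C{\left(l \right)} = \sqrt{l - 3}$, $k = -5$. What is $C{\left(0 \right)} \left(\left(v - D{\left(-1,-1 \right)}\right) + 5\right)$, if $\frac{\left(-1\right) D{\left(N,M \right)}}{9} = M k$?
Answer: $45 i \sqrt{3} \approx 77.942 i$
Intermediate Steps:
$D{\left(N,M \right)} = 45 M$ ($D{\left(N,M \right)} = - 9 M \left(-5\right) = - 9 \left(- 5 M\right) = 45 M$)
$C{\left(l \right)} = \sqrt{-3 + l}$
$C{\left(0 \right)} \left(\left(v - D{\left(-1,-1 \right)}\right) + 5\right) = \sqrt{-3 + 0} \left(\left(-5 - 45 \left(-1\right)\right) + 5\right) = \sqrt{-3} \left(\left(-5 - -45\right) + 5\right) = i \sqrt{3} \left(\left(-5 + 45\right) + 5\right) = i \sqrt{3} \left(40 + 5\right) = i \sqrt{3} \cdot 45 = 45 i \sqrt{3}$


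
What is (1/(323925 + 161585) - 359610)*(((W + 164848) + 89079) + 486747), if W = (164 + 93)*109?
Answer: -134208331094537013/485510 ≈ -2.7643e+11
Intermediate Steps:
W = 28013 (W = 257*109 = 28013)
(1/(323925 + 161585) - 359610)*(((W + 164848) + 89079) + 486747) = (1/(323925 + 161585) - 359610)*(((28013 + 164848) + 89079) + 486747) = (1/485510 - 359610)*((192861 + 89079) + 486747) = (1/485510 - 359610)*(281940 + 486747) = -174594251099/485510*768687 = -134208331094537013/485510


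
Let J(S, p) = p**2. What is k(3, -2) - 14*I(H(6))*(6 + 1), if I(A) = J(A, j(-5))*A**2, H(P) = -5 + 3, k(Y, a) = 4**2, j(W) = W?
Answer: -9784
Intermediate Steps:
k(Y, a) = 16
H(P) = -2
I(A) = 25*A**2 (I(A) = (-5)**2*A**2 = 25*A**2)
k(3, -2) - 14*I(H(6))*(6 + 1) = 16 - 14*25*(-2)**2*(6 + 1) = 16 - 14*25*4*7 = 16 - 1400*7 = 16 - 14*700 = 16 - 9800 = -9784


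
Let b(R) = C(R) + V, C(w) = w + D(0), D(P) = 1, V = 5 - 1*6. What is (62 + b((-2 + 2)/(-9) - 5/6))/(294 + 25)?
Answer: 367/1914 ≈ 0.19175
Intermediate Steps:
V = -1 (V = 5 - 6 = -1)
C(w) = 1 + w (C(w) = w + 1 = 1 + w)
b(R) = R (b(R) = (1 + R) - 1 = R)
(62 + b((-2 + 2)/(-9) - 5/6))/(294 + 25) = (62 + ((-2 + 2)/(-9) - 5/6))/(294 + 25) = (62 + (0*(-1/9) - 5*1/6))/319 = (62 + (0 - 5/6))*(1/319) = (62 - 5/6)*(1/319) = (367/6)*(1/319) = 367/1914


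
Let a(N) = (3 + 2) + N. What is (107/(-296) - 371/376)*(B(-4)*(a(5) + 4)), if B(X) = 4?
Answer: -131292/1739 ≈ -75.499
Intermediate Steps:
a(N) = 5 + N
(107/(-296) - 371/376)*(B(-4)*(a(5) + 4)) = (107/(-296) - 371/376)*(4*((5 + 5) + 4)) = (107*(-1/296) - 371*1/376)*(4*(10 + 4)) = (-107/296 - 371/376)*(4*14) = -4689/3478*56 = -131292/1739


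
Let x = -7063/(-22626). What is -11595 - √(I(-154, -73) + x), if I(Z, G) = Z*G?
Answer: -11595 - 7*√13050664230/7542 ≈ -11701.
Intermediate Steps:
x = 7063/22626 (x = -7063*(-1/22626) = 7063/22626 ≈ 0.31216)
I(Z, G) = G*Z
-11595 - √(I(-154, -73) + x) = -11595 - √(-73*(-154) + 7063/22626) = -11595 - √(11242 + 7063/22626) = -11595 - √(254368555/22626) = -11595 - 7*√13050664230/7542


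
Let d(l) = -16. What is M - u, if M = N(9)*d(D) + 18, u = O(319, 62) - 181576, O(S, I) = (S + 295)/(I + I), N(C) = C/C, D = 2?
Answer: 11257529/62 ≈ 1.8157e+5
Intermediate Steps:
N(C) = 1
O(S, I) = (295 + S)/(2*I) (O(S, I) = (295 + S)/((2*I)) = (295 + S)*(1/(2*I)) = (295 + S)/(2*I))
u = -11257405/62 (u = (½)*(295 + 319)/62 - 181576 = (½)*(1/62)*614 - 181576 = 307/62 - 181576 = -11257405/62 ≈ -1.8157e+5)
M = 2 (M = 1*(-16) + 18 = -16 + 18 = 2)
M - u = 2 - 1*(-11257405/62) = 2 + 11257405/62 = 11257529/62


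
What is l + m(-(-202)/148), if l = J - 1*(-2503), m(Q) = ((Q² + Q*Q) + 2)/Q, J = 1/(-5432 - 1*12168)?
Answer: 164901225063/65771200 ≈ 2507.2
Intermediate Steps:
J = -1/17600 (J = 1/(-5432 - 12168) = 1/(-17600) = -1/17600 ≈ -5.6818e-5)
m(Q) = (2 + 2*Q²)/Q (m(Q) = ((Q² + Q²) + 2)/Q = (2*Q² + 2)/Q = (2 + 2*Q²)/Q)
l = 44052799/17600 (l = -1/17600 - 1*(-2503) = -1/17600 + 2503 = 44052799/17600 ≈ 2503.0)
l + m(-(-202)/148) = 44052799/17600 + (2*(-(-202)/148) + 2/((-(-202)/148))) = 44052799/17600 + (2*(-1*(-101/74)) + 2/((-1*(-101/74)))) = 44052799/17600 + (2*(101/74) + 2/(101/74)) = 44052799/17600 + (101/37 + 2*(74/101)) = 44052799/17600 + (101/37 + 148/101) = 44052799/17600 + 15677/3737 = 164901225063/65771200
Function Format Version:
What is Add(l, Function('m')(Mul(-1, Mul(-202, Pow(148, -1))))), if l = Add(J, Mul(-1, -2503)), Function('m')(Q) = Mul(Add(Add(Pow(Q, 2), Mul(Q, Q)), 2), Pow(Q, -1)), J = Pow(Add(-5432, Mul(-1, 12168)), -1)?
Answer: Rational(164901225063, 65771200) ≈ 2507.2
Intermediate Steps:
J = Rational(-1, 17600) (J = Pow(Add(-5432, -12168), -1) = Pow(-17600, -1) = Rational(-1, 17600) ≈ -5.6818e-5)
Function('m')(Q) = Mul(Pow(Q, -1), Add(2, Mul(2, Pow(Q, 2)))) (Function('m')(Q) = Mul(Add(Add(Pow(Q, 2), Pow(Q, 2)), 2), Pow(Q, -1)) = Mul(Add(Mul(2, Pow(Q, 2)), 2), Pow(Q, -1)) = Mul(Add(2, Mul(2, Pow(Q, 2))), Pow(Q, -1)) = Mul(Pow(Q, -1), Add(2, Mul(2, Pow(Q, 2)))))
l = Rational(44052799, 17600) (l = Add(Rational(-1, 17600), Mul(-1, -2503)) = Add(Rational(-1, 17600), 2503) = Rational(44052799, 17600) ≈ 2503.0)
Add(l, Function('m')(Mul(-1, Mul(-202, Pow(148, -1))))) = Add(Rational(44052799, 17600), Add(Mul(2, Mul(-1, Mul(-202, Pow(148, -1)))), Mul(2, Pow(Mul(-1, Mul(-202, Pow(148, -1))), -1)))) = Add(Rational(44052799, 17600), Add(Mul(2, Mul(-1, Mul(-202, Rational(1, 148)))), Mul(2, Pow(Mul(-1, Mul(-202, Rational(1, 148))), -1)))) = Add(Rational(44052799, 17600), Add(Mul(2, Mul(-1, Rational(-101, 74))), Mul(2, Pow(Mul(-1, Rational(-101, 74)), -1)))) = Add(Rational(44052799, 17600), Add(Mul(2, Rational(101, 74)), Mul(2, Pow(Rational(101, 74), -1)))) = Add(Rational(44052799, 17600), Add(Rational(101, 37), Mul(2, Rational(74, 101)))) = Add(Rational(44052799, 17600), Add(Rational(101, 37), Rational(148, 101))) = Add(Rational(44052799, 17600), Rational(15677, 3737)) = Rational(164901225063, 65771200)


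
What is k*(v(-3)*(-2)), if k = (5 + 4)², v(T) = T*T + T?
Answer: -972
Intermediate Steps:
v(T) = T + T² (v(T) = T² + T = T + T²)
k = 81 (k = 9² = 81)
k*(v(-3)*(-2)) = 81*(-3*(1 - 3)*(-2)) = 81*(-3*(-2)*(-2)) = 81*(6*(-2)) = 81*(-12) = -972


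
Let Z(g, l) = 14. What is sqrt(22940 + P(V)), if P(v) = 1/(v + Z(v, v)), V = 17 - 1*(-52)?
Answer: sqrt(158033743)/83 ≈ 151.46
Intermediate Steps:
V = 69 (V = 17 + 52 = 69)
P(v) = 1/(14 + v) (P(v) = 1/(v + 14) = 1/(14 + v))
sqrt(22940 + P(V)) = sqrt(22940 + 1/(14 + 69)) = sqrt(22940 + 1/83) = sqrt(1904021/83) = sqrt(158033743)/83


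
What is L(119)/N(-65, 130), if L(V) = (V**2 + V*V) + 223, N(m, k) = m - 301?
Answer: -9515/122 ≈ -77.992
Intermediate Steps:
N(m, k) = -301 + m
L(V) = 223 + 2*V**2 (L(V) = (V**2 + V**2) + 223 = 2*V**2 + 223 = 223 + 2*V**2)
L(119)/N(-65, 130) = (223 + 2*119**2)/(-301 - 65) = (223 + 2*14161)/(-366) = (223 + 28322)*(-1/366) = 28545*(-1/366) = -9515/122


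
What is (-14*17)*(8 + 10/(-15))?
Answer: -5236/3 ≈ -1745.3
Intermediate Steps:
(-14*17)*(8 + 10/(-15)) = -238*(8 + 10*(-1/15)) = -238*(8 - ⅔) = -238*22/3 = -5236/3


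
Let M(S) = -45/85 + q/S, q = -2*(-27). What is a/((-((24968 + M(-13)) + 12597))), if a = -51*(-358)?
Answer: -2017509/4150415 ≈ -0.48610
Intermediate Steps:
q = 54
a = 18258
M(S) = -9/17 + 54/S (M(S) = -45/85 + 54/S = -45*1/85 + 54/S = -9/17 + 54/S)
a/((-((24968 + M(-13)) + 12597))) = 18258/((-((24968 + (-9/17 + 54/(-13))) + 12597))) = 18258/((-((24968 + (-9/17 + 54*(-1/13))) + 12597))) = 18258/((-((24968 + (-9/17 - 54/13)) + 12597))) = 18258/((-((24968 - 1035/221) + 12597))) = 18258/((-(5516893/221 + 12597))) = 18258/((-1*8300830/221)) = 18258/(-8300830/221) = 18258*(-221/8300830) = -2017509/4150415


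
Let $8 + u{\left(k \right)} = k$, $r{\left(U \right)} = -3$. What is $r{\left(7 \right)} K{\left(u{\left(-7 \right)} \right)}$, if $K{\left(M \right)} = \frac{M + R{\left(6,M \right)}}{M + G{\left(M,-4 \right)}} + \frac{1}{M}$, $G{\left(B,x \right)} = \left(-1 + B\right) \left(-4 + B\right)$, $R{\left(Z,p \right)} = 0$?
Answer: $\frac{514}{1445} \approx 0.35571$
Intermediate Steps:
$u{\left(k \right)} = -8 + k$
$K{\left(M \right)} = \frac{1}{M} + \frac{M}{4 + M^{2} - 4 M}$ ($K{\left(M \right)} = \frac{M + 0}{M + \left(4 + M^{2} - 5 M\right)} + \frac{1}{M} = \frac{M}{4 + M^{2} - 4 M} + \frac{1}{M} = \frac{1}{M} + \frac{M}{4 + M^{2} - 4 M}$)
$r{\left(7 \right)} K{\left(u{\left(-7 \right)} \right)} = - 3 \frac{2 \left(2 + \left(-8 - 7\right)^{2} - 2 \left(-8 - 7\right)\right)}{\left(-8 - 7\right) \left(4 + \left(-8 - 7\right)^{2} - 4 \left(-8 - 7\right)\right)} = - 3 \frac{2 \left(2 + \left(-15\right)^{2} - -30\right)}{\left(-15\right) \left(4 + \left(-15\right)^{2} - -60\right)} = - 3 \cdot 2 \left(- \frac{1}{15}\right) \frac{1}{4 + 225 + 60} \left(2 + 225 + 30\right) = - 3 \cdot 2 \left(- \frac{1}{15}\right) \frac{1}{289} \cdot 257 = \left(-3\right) \left(- \frac{514}{4335}\right) = \frac{514}{1445}$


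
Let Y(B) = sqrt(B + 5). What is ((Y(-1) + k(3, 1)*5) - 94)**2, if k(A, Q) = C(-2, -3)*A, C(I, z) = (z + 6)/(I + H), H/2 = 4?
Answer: 28561/4 ≈ 7140.3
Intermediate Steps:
H = 8 (H = 2*4 = 8)
C(I, z) = (6 + z)/(8 + I) (C(I, z) = (z + 6)/(I + 8) = (6 + z)/(8 + I))
k(A, Q) = A/2 (k(A, Q) = ((6 - 3)/(8 - 2))*A = (3/6)*A = ((1/6)*3)*A = A/2)
Y(B) = sqrt(5 + B)
((Y(-1) + k(3, 1)*5) - 94)**2 = ((sqrt(5 - 1) + ((1/2)*3)*5) - 94)**2 = ((sqrt(4) + (3/2)*5) - 94)**2 = ((2 + 15/2) - 94)**2 = (19/2 - 94)**2 = (-169/2)**2 = 28561/4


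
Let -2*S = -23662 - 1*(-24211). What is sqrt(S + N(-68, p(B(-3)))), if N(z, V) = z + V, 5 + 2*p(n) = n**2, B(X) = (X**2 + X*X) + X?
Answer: I*sqrt(930)/2 ≈ 15.248*I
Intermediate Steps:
B(X) = X + 2*X**2 (B(X) = (X**2 + X**2) + X = 2*X**2 + X = X + 2*X**2)
p(n) = -5/2 + n**2/2
S = -549/2 (S = -(-23662 - 1*(-24211))/2 = -(-23662 + 24211)/2 = -1/2*549 = -549/2 ≈ -274.50)
N(z, V) = V + z
sqrt(S + N(-68, p(B(-3)))) = sqrt(-549/2 + ((-5/2 + (-3*(1 + 2*(-3)))**2/2) - 68)) = sqrt(-549/2 + ((-5/2 + (-3*(1 - 6))**2/2) - 68)) = sqrt(-549/2 + ((-5/2 + (-3*(-5))**2/2) - 68)) = sqrt(-549/2 + ((-5/2 + (1/2)*15**2) - 68)) = sqrt(-549/2 + ((-5/2 + (1/2)*225) - 68)) = sqrt(-549/2 + ((-5/2 + 225/2) - 68)) = sqrt(-549/2 + (110 - 68)) = sqrt(-549/2 + 42) = sqrt(-465/2) = I*sqrt(930)/2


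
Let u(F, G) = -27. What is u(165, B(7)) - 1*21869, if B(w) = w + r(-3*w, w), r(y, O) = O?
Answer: -21896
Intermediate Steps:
B(w) = 2*w (B(w) = w + w = 2*w)
u(165, B(7)) - 1*21869 = -27 - 1*21869 = -27 - 21869 = -21896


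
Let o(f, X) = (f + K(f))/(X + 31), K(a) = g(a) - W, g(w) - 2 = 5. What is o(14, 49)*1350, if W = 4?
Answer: 2295/8 ≈ 286.88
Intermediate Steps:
g(w) = 7 (g(w) = 2 + 5 = 7)
K(a) = 3 (K(a) = 7 - 1*4 = 7 - 4 = 3)
o(f, X) = (3 + f)/(31 + X) (o(f, X) = (f + 3)/(X + 31) = (3 + f)/(31 + X))
o(14, 49)*1350 = ((3 + 14)/(31 + 49))*1350 = (17/80)*1350 = 2295/8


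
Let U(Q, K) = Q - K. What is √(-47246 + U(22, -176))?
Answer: 2*I*√11762 ≈ 216.91*I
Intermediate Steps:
√(-47246 + U(22, -176)) = √(-47246 + (22 - 1*(-176))) = √(-47246 + (22 + 176)) = √(-47246 + 198) = √(-47048) = 2*I*√11762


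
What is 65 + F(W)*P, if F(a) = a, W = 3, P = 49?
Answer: 212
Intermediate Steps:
65 + F(W)*P = 65 + 3*49 = 65 + 147 = 212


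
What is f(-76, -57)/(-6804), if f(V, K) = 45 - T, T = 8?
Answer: -37/6804 ≈ -0.0054380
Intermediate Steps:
f(V, K) = 37 (f(V, K) = 45 - 1*8 = 45 - 8 = 37)
f(-76, -57)/(-6804) = 37/(-6804) = 37*(-1/6804) = -37/6804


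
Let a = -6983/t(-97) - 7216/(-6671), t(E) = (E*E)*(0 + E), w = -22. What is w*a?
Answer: -145913503142/6088441583 ≈ -23.966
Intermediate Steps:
t(E) = E³ (t(E) = E²*E = E³)
a = 6632431961/6088441583 (a = -6983/((-97)³) - 7216/(-6671) = -6983/(-912673) - 7216*(-1/6671) = -6983*(-1/912673) + 7216/6671 = 6983/912673 + 7216/6671 = 6632431961/6088441583 ≈ 1.0893)
w*a = -22*6632431961/6088441583 = -145913503142/6088441583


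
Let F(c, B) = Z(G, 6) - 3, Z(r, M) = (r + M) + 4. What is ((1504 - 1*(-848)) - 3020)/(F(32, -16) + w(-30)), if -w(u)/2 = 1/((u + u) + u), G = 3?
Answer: -30060/451 ≈ -66.652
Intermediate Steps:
Z(r, M) = 4 + M + r (Z(r, M) = (M + r) + 4 = 4 + M + r)
F(c, B) = 10 (F(c, B) = (4 + 6 + 3) - 3 = 13 - 3 = 10)
w(u) = -2/(3*u) (w(u) = -2/((u + u) + u) = -2/(2*u + u) = -2*1/(3*u) = -2/(3*u))
((1504 - 1*(-848)) - 3020)/(F(32, -16) + w(-30)) = ((1504 - 1*(-848)) - 3020)/(10 - 2/3/(-30)) = ((1504 + 848) - 3020)/(10 - 2/3*(-1/30)) = (2352 - 3020)/(10 + 1/45) = -668/451/45 = -668*45/451 = -30060/451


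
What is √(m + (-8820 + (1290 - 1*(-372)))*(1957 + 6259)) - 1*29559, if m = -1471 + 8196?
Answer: -29559 + I*√58803403 ≈ -29559.0 + 7668.3*I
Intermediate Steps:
m = 6725
√(m + (-8820 + (1290 - 1*(-372)))*(1957 + 6259)) - 1*29559 = √(6725 + (-8820 + (1290 - 1*(-372)))*(1957 + 6259)) - 1*29559 = √(6725 + (-8820 + (1290 + 372))*8216) - 29559 = √(6725 + (-8820 + 1662)*8216) - 29559 = √(6725 - 7158*8216) - 29559 = √(6725 - 58810128) - 29559 = √(-58803403) - 29559 = I*√58803403 - 29559 = -29559 + I*√58803403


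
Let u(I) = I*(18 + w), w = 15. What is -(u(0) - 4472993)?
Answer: 4472993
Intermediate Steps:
u(I) = 33*I (u(I) = I*(18 + 15) = I*33 = 33*I)
-(u(0) - 4472993) = -(33*0 - 4472993) = -(0 - 4472993) = -1*(-4472993) = 4472993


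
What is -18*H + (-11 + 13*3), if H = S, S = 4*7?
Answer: -476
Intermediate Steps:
S = 28
H = 28
-18*H + (-11 + 13*3) = -18*28 + (-11 + 13*3) = -504 + (-11 + 39) = -504 + 28 = -476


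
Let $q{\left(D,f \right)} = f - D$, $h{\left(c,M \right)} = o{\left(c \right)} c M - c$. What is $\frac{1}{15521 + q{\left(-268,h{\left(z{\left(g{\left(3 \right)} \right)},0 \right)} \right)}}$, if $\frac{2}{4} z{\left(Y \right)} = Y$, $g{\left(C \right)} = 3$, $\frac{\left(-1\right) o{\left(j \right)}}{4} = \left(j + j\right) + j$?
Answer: $\frac{1}{15783} \approx 6.3359 \cdot 10^{-5}$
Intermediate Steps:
$o{\left(j \right)} = - 12 j$ ($o{\left(j \right)} = - 4 \left(\left(j + j\right) + j\right) = - 4 \left(2 j + j\right) = - 4 \cdot 3 j = - 12 j$)
$z{\left(Y \right)} = 2 Y$
$h{\left(c,M \right)} = - c - 12 M c^{2}$ ($h{\left(c,M \right)} = - 12 c c M - c = - 12 c^{2} M - c = - 12 M c^{2} - c = - c - 12 M c^{2}$)
$\frac{1}{15521 + q{\left(-268,h{\left(z{\left(g{\left(3 \right)} \right)},0 \right)} \right)}} = \frac{1}{15521 + \left(2 \cdot 3 \left(-1 - 0 \cdot 2 \cdot 3\right) - -268\right)} = \frac{1}{15521 + \left(6 \left(-1 - 0 \cdot 6\right) + 268\right)} = \frac{1}{15521 + \left(6 \left(-1 + 0\right) + 268\right)} = \frac{1}{15521 + \left(6 \left(-1\right) + 268\right)} = \frac{1}{15521 + \left(-6 + 268\right)} = \frac{1}{15521 + 262} = \frac{1}{15783}$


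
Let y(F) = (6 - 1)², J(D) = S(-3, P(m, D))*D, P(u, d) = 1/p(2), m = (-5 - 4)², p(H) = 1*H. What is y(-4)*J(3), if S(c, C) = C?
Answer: 75/2 ≈ 37.500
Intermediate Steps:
p(H) = H
m = 81 (m = (-9)² = 81)
P(u, d) = ½ (P(u, d) = 1/2 = ½)
J(D) = D/2
y(F) = 25 (y(F) = 5² = 25)
y(-4)*J(3) = 25*((½)*3) = 25*(3/2) = 75/2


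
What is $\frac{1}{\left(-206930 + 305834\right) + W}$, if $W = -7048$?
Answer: $\frac{1}{91856} \approx 1.0887 \cdot 10^{-5}$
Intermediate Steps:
$\frac{1}{\left(-206930 + 305834\right) + W} = \frac{1}{\left(-206930 + 305834\right) - 7048} = \frac{1}{98904 - 7048} = \frac{1}{91856}$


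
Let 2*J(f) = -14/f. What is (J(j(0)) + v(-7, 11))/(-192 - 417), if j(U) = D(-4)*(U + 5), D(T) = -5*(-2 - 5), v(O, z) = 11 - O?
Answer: -449/15225 ≈ -0.029491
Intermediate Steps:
D(T) = 35 (D(T) = -5*(-7) = 35)
j(U) = 175 + 35*U (j(U) = 35*(U + 5) = 35*(5 + U) = 175 + 35*U)
J(f) = -7/f (J(f) = (-14/f)/2 = -7/f)
(J(j(0)) + v(-7, 11))/(-192 - 417) = (-7/(175 + 35*0) + (11 - 1*(-7)))/(-192 - 417) = (-7/(175 + 0) + (11 + 7))/(-609) = (-7/175 + 18)*(-1/609) = (-7*1/175 + 18)*(-1/609) = (-1/25 + 18)*(-1/609) = (449/25)*(-1/609) = -449/15225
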